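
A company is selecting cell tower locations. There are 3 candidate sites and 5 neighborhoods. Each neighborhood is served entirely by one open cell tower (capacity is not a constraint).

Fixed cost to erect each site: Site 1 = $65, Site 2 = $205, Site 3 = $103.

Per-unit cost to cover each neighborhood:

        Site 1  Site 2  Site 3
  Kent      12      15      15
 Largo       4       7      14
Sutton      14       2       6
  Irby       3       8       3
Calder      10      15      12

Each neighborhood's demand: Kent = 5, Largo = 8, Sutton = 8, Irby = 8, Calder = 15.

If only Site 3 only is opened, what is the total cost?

Total cost: 542

Each neighborhood is assigned to its cheapest site among the open ones.
{Site 3}: Kent→Site 3 15·5=75, Largo→Site 3 14·8=112, Sutton→Site 3 6·8=48, Irby→Site 3 3·8=24, Calder→Site 3 12·15=180. Service 439; fixed 103; total 542.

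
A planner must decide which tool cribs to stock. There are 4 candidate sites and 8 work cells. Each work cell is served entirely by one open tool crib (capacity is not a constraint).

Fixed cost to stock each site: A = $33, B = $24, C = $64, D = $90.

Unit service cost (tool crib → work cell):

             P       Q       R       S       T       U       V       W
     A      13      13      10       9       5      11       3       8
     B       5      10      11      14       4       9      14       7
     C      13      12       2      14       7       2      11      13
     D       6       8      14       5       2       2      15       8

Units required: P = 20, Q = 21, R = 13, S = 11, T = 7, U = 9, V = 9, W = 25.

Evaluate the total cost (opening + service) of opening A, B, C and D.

Total cost: 794

Each work cell is assigned to its cheapest site among the open ones.
{A, B, C, D}: P→B 5·20=100, Q→D 8·21=168, R→C 2·13=26, S→D 5·11=55, T→D 2·7=14, U→C 2·9=18, V→A 3·9=27, W→B 7·25=175. Service 583; fixed 211; total 794.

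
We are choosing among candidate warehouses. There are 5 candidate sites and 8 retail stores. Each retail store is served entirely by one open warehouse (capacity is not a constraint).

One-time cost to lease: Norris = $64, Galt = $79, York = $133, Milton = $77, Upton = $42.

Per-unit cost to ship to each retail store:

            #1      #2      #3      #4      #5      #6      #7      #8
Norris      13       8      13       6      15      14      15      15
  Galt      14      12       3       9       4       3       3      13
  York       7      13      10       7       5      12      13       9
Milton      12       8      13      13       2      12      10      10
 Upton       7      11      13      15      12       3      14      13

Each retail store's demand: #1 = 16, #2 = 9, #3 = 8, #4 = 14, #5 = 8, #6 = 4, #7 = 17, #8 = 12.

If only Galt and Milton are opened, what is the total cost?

Each retail store is assigned to its cheapest site among the open ones.
{Galt, Milton}: #1→Milton 12·16=192, #2→Milton 8·9=72, #3→Galt 3·8=24, #4→Galt 9·14=126, #5→Milton 2·8=16, #6→Galt 3·4=12, #7→Galt 3·17=51, #8→Milton 10·12=120. Service 613; fixed 156; total 769.

Total cost: 769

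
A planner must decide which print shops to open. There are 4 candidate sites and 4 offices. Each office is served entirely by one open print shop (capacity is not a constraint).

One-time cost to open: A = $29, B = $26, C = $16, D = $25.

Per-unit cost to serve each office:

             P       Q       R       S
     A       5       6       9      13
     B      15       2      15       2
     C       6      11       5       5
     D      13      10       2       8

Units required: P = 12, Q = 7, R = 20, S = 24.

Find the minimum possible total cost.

For any fixed open set, each office goes to its cheapest open site; total = fixed + service.
{B, C, D}: P→C 6·12=72, Q→B 2·7=14, R→D 2·20=40, S→B 2·24=48. Service 174; fixed 67; total 241.
{A, B, D}: P→A 5·12=60, Q→B 2·7=14, R→D 2·20=40, S→B 2·24=48. Service 162; fixed 80; total 242.
{A, B, C, D}: service 162 + fixed 96 = 258
{C}: service 369 + fixed 16 = 385
(All 15 nonempty subsets were checked; B, C and D is lowest.)

Minimum total cost: 241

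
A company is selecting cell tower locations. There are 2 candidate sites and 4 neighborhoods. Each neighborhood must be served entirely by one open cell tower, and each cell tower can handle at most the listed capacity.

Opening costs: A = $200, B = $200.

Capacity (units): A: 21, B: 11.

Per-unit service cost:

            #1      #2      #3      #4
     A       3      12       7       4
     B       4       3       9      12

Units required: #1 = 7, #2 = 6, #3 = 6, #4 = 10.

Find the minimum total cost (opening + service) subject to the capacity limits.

Open {A, B}: #1→A 3·7=21, #2→A 12·6=72, #3→A 7·6=42, #4→B 12·10=120.
Loads: A carries 19/21, B carries 10/11. Service 255; fixed 400; total 655.

Minimum total cost: 655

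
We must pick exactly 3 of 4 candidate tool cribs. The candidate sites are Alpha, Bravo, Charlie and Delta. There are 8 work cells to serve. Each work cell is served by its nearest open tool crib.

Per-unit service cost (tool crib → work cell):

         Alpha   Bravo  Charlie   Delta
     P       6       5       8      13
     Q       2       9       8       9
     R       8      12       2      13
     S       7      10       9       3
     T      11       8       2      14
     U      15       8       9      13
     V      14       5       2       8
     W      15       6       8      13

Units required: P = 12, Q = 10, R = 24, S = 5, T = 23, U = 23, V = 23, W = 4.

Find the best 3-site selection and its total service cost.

With exactly 3 open, each work cell uses its cheapest among the chosen.
{Alpha, Bravo, Charlie}: P→Bravo 5·12=60, Q→Alpha 2·10=20, R→Charlie 2·24=48, S→Alpha 7·5=35, T→Charlie 2·23=46, U→Bravo 8·23=184, V→Charlie 2·23=46, W→Bravo 6·4=24. Service cost 463.
{Alpha, Charlie, Delta}: service cost 486
{Bravo, Charlie, Delta}: service cost 503
Among all 4 size-3 choices, {Alpha, Bravo, Charlie} is lowest.

Choose Alpha, Bravo and Charlie; total service cost 463.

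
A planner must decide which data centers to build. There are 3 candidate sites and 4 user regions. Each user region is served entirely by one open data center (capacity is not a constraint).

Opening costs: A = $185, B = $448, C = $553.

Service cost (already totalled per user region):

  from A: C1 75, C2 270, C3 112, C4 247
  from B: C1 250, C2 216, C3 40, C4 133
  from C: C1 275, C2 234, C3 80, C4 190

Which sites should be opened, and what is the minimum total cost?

For any fixed open set, each user region goes to its cheapest open site; total = fixed + service.
{A}: C1→A 75, C2→A 270, C3→A 112, C4→A 247. Service 704; fixed 185; total 889.
{B}: service 639 + fixed 448 = 1087
{A, B}: C1→A 75, C2→B 216, C3→B 40, C4→B 133. Service 464; fixed 633; total 1097.
{A, B, C}: service 464 + fixed 1186 = 1650
No other subset beats 889.

Open A only; minimum total cost 889.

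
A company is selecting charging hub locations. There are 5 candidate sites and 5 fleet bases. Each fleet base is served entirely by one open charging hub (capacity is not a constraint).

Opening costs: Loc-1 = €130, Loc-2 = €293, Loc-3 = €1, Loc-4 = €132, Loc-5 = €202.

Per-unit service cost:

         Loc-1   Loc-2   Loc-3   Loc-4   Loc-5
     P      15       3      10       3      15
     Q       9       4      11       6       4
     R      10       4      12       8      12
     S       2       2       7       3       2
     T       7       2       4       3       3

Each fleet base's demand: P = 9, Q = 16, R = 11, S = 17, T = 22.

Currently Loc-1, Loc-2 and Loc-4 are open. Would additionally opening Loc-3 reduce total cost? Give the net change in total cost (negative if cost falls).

Current service cost with {Loc-1, Loc-2, Loc-4}: 213.
Adding Loc-3: each fleet base re-picks its cheapest; new service cost 213, saving 0.
Extra fixed cost: 1. Net change = 1 − 0 = 1.
(Totals: 768 → 769.)

No — net change +1 (cost rises by 1).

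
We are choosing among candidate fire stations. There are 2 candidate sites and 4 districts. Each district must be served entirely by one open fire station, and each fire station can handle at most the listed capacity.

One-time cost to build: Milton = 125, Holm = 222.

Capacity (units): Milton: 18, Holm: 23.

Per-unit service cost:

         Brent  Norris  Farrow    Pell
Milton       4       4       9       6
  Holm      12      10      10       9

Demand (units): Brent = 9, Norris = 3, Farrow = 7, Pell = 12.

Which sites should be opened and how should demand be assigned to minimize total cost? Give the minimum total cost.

Open {Milton, Holm}: Brent→Milton 4·9=36, Norris→Milton 4·3=12, Farrow→Holm 10·7=70, Pell→Holm 9·12=108.
Loads: Milton carries 12/18, Holm carries 19/23. Service 226; fixed 347; total 573.
Next best feasible plan costs 584.

Minimum total cost: 573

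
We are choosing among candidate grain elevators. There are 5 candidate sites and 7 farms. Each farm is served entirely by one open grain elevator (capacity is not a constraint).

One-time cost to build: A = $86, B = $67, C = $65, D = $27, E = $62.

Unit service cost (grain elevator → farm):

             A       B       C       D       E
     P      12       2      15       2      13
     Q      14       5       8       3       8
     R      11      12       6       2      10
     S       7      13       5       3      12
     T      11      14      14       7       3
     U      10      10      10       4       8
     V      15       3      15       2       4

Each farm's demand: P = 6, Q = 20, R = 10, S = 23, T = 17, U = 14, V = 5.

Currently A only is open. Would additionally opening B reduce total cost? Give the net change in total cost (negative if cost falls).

Yes — net change −233 (cost falls by 233).

Current service cost with {A}: 1025.
Adding B: each farm re-picks its cheapest; new service cost 725, saving 300.
Extra fixed cost: 67. Net change = 67 − 300 = -233.
(Totals: 1111 → 878.)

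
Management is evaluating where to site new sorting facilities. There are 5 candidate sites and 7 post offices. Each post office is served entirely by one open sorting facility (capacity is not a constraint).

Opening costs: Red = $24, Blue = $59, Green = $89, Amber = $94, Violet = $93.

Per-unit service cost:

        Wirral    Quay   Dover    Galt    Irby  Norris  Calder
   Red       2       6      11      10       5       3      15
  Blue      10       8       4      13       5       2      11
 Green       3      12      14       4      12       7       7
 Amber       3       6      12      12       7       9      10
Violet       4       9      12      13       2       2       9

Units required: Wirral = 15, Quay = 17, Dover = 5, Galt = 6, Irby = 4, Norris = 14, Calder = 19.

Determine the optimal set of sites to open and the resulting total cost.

For any fixed open set, each post office goes to its cheapest open site; total = fixed + service.
{Red, Green}: Wirral→Red 2·15=30, Quay→Red 6·17=102, Dover→Red 11·5=55, Galt→Green 4·6=24, Irby→Red 5·4=20, Norris→Red 3·14=42, Calder→Green 7·19=133. Service 406; fixed 113; total 519.
{Red, Blue, Green}: Wirral→Red 2·15=30, Quay→Red 6·17=102, Dover→Blue 4·5=20, Galt→Green 4·6=24, Irby→Red 5·4=20, Norris→Blue 2·14=28, Calder→Green 7·19=133. Service 357; fixed 172; total 529.
{Red, Blue}: service 469 + fixed 83 = 552
{Red, Blue, Green, Amber, Violet}: Wirral→Red 2·15=30, Quay→Red 6·17=102, Dover→Blue 4·5=20, Galt→Green 4·6=24, Irby→Violet 2·4=8, Norris→Blue 2·14=28, Calder→Green 7·19=133. Service 345; fixed 359; total 704.
No other subset beats 519.

Open Red and Green; minimum total cost 519.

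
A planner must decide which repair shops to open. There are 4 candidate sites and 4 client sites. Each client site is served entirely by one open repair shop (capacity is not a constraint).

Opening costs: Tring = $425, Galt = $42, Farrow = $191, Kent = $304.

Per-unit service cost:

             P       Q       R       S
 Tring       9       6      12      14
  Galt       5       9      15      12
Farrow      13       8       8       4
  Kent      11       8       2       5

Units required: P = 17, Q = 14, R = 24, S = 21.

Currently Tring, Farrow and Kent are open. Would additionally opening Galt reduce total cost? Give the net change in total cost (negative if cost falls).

Current service cost with {Tring, Farrow, Kent}: 369.
Adding Galt: each client site re-picks its cheapest; new service cost 301, saving 68.
Extra fixed cost: 42. Net change = 42 − 68 = -26.
(Totals: 1289 → 1263.)

Yes — net change −26 (cost falls by 26).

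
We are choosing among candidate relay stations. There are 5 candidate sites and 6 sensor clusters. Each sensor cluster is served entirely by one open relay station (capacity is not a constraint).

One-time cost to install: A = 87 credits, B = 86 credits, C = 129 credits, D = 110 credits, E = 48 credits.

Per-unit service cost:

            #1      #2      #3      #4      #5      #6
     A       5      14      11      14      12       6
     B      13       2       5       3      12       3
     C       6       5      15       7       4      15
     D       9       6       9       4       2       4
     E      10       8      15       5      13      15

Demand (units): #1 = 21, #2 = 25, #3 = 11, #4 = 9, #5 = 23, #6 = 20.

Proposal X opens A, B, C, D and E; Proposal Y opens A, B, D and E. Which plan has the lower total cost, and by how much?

Proposal Y is cheaper by 129.

Proposal X: {A, B, C, D, E}: #1→A 5·21=105, #2→B 2·25=50, #3→B 5·11=55, #4→B 3·9=27, #5→D 2·23=46, #6→B 3·20=60. Service 343; fixed 460; total 803.
Proposal Y: {A, B, D, E}: #1→A 5·21=105, #2→B 2·25=50, #3→B 5·11=55, #4→B 3·9=27, #5→D 2·23=46, #6→B 3·20=60. Service 343; fixed 331; total 674.
Difference: |803 − 674| = 129.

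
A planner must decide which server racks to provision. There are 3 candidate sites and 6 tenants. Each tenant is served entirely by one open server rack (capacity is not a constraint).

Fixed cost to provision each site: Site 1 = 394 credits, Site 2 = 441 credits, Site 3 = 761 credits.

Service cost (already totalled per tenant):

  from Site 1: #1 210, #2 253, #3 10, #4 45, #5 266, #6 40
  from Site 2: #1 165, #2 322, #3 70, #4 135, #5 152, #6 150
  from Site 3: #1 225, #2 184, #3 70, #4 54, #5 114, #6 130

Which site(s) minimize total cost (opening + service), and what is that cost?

Open Site 1 only; minimum total cost 1218.

For any fixed open set, each tenant goes to its cheapest open site; total = fixed + service.
{Site 1}: #1→Site 1 210, #2→Site 1 253, #3→Site 1 10, #4→Site 1 45, #5→Site 1 266, #6→Site 1 40. Service 824; fixed 394; total 1218.
{Site 2}: service 994 + fixed 441 = 1435
{Site 1, Site 2}: service 665 + fixed 835 = 1500
{Site 1, Site 2, Site 3}: service 558 + fixed 1596 = 2154
No other subset beats 1218.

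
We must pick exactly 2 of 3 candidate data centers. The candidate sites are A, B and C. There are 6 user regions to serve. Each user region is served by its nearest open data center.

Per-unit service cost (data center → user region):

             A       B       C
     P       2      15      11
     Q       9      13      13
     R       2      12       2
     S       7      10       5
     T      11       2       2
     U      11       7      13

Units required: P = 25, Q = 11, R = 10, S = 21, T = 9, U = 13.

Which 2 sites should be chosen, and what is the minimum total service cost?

With exactly 2 open, each user region uses its cheapest among the chosen.
{A, B}: P→A 2·25=50, Q→A 9·11=99, R→A 2·10=20, S→A 7·21=147, T→B 2·9=18, U→B 7·13=91. Service cost 425.
{A, C}: service cost 435
{B, C}: service cost 652
Among all 3 size-2 choices, {A, B} is lowest.

Choose A and B; total service cost 425.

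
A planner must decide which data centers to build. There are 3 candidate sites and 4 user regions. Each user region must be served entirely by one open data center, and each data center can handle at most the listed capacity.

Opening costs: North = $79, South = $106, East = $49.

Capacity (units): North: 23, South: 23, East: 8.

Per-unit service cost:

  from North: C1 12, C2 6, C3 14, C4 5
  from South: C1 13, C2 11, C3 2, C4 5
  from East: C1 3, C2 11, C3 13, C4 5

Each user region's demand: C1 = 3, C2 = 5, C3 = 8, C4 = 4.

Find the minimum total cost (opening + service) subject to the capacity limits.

Open {South}: C1→South 13·3=39, C2→South 11·5=55, C3→South 2·8=16, C4→South 5·4=20.
Loads: South carries 20/23. Service 130; fixed 106; total 236.
Next best feasible plan costs 255.

Minimum total cost: 236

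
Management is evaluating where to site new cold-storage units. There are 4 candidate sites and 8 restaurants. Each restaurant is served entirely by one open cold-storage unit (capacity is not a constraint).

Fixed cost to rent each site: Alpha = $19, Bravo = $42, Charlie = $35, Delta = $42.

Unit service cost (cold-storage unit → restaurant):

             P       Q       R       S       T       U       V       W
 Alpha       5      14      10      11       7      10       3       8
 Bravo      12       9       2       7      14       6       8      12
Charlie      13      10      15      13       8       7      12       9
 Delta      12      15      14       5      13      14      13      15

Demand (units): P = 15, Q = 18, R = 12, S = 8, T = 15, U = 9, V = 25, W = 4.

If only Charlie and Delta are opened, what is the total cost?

Each restaurant is assigned to its cheapest site among the open ones.
{Charlie, Delta}: P→Delta 12·15=180, Q→Charlie 10·18=180, R→Delta 14·12=168, S→Delta 5·8=40, T→Charlie 8·15=120, U→Charlie 7·9=63, V→Charlie 12·25=300, W→Charlie 9·4=36. Service 1087; fixed 77; total 1164.

Total cost: 1164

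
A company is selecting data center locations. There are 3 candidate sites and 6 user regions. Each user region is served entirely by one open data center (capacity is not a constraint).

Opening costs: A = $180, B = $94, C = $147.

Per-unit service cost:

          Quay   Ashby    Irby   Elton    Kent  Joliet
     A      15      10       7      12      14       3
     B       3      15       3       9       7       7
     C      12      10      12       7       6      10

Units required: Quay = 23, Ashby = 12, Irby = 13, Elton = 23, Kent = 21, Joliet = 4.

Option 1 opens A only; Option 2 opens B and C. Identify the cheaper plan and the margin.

Option 2 is cheaper by 534.

Option 1: {A}: Quay→A 15·23=345, Ashby→A 10·12=120, Irby→A 7·13=91, Elton→A 12·23=276, Kent→A 14·21=294, Joliet→A 3·4=12. Service 1138; fixed 180; total 1318.
Option 2: {B, C}: Quay→B 3·23=69, Ashby→C 10·12=120, Irby→B 3·13=39, Elton→C 7·23=161, Kent→C 6·21=126, Joliet→B 7·4=28. Service 543; fixed 241; total 784.
Difference: |1318 − 784| = 534.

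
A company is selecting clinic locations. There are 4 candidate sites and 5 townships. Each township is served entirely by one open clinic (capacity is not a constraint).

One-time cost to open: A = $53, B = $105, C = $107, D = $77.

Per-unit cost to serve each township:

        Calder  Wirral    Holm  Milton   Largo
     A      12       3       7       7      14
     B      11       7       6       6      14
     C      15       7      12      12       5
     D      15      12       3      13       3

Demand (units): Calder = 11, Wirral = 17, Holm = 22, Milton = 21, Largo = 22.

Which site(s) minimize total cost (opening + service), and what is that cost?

For any fixed open set, each township goes to its cheapest open site; total = fixed + service.
{A, D}: Calder→A 12·11=132, Wirral→A 3·17=51, Holm→D 3·22=66, Milton→A 7·21=147, Largo→D 3·22=66. Service 462; fixed 130; total 592.
{A, B, D}: Calder→B 11·11=121, Wirral→A 3·17=51, Holm→D 3·22=66, Milton→B 6·21=126, Largo→D 3·22=66. Service 430; fixed 235; total 665.
{B, D}: service 498 + fixed 182 = 680
{A, B, C, D}: service 430 + fixed 342 = 772
(All 15 nonempty subsets were checked; A and D is lowest.)

Open A and D; minimum total cost 592.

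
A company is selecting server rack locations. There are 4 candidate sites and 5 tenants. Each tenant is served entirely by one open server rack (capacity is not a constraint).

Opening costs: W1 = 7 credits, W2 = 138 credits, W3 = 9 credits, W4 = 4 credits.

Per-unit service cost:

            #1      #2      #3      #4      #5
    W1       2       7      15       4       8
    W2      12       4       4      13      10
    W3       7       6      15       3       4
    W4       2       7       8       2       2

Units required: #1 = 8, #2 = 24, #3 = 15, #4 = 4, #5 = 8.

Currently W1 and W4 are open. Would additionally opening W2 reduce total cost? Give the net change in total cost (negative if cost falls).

Current service cost with {W1, W4}: 328.
Adding W2: each tenant re-picks its cheapest; new service cost 196, saving 132.
Extra fixed cost: 138. Net change = 138 − 132 = 6.
(Totals: 339 → 345.)

No — net change +6 (cost rises by 6).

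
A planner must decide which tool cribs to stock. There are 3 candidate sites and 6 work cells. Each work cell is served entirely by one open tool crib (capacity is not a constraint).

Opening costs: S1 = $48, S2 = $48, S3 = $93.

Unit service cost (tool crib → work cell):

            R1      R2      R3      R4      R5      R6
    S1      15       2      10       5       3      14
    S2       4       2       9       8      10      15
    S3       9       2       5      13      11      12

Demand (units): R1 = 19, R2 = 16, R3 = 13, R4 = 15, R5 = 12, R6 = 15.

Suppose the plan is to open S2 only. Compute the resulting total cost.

Each work cell is assigned to its cheapest site among the open ones.
{S2}: R1→S2 4·19=76, R2→S2 2·16=32, R3→S2 9·13=117, R4→S2 8·15=120, R5→S2 10·12=120, R6→S2 15·15=225. Service 690; fixed 48; total 738.

Total cost: 738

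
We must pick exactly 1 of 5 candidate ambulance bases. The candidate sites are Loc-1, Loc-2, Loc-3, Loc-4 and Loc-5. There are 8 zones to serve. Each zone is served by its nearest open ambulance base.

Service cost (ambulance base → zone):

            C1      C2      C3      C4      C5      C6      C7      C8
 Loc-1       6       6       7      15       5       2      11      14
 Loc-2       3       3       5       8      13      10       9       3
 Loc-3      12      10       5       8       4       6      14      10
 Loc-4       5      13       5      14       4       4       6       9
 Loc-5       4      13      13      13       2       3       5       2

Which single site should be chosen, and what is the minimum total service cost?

Choose Loc-2 only; total service cost 54.

With exactly 1 open, each zone uses its cheapest among the chosen.
{Loc-2}: C1→Loc-2 3, C2→Loc-2 3, C3→Loc-2 5, C4→Loc-2 8, C5→Loc-2 13, C6→Loc-2 10, C7→Loc-2 9, C8→Loc-2 3. Service cost 54.
{Loc-5}: service cost 55
{Loc-4}: service cost 60
Among all 5 size-1 choices, {Loc-2} is lowest.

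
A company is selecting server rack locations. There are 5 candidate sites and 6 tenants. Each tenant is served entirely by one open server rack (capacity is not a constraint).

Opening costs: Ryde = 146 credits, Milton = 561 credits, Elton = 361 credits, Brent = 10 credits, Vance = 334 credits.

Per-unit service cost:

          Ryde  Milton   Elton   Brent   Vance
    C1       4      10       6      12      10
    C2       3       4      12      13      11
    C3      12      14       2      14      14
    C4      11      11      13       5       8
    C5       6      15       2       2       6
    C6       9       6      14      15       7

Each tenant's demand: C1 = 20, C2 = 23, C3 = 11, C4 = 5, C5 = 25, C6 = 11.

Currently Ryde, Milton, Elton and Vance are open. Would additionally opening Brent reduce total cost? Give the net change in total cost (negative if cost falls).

Yes — net change −5 (cost falls by 5).

Current service cost with {Ryde, Milton, Elton, Vance}: 327.
Adding Brent: each tenant re-picks its cheapest; new service cost 312, saving 15.
Extra fixed cost: 10. Net change = 10 − 15 = -5.
(Totals: 1729 → 1724.)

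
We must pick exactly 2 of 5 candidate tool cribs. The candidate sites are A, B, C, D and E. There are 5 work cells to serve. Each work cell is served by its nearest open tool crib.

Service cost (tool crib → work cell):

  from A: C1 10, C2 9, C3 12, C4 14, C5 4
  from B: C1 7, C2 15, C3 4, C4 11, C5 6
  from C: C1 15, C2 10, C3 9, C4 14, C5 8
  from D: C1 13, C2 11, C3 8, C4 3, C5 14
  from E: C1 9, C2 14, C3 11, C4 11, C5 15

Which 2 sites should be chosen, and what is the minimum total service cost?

Choose B and D; total service cost 31.

With exactly 2 open, each work cell uses its cheapest among the chosen.
{B, D}: C1→B 7, C2→D 11, C3→B 4, C4→D 3, C5→B 6. Service cost 31.
{A, D}: service cost 34
{A, B}: service cost 35
Among all 10 size-2 choices, {B, D} is lowest.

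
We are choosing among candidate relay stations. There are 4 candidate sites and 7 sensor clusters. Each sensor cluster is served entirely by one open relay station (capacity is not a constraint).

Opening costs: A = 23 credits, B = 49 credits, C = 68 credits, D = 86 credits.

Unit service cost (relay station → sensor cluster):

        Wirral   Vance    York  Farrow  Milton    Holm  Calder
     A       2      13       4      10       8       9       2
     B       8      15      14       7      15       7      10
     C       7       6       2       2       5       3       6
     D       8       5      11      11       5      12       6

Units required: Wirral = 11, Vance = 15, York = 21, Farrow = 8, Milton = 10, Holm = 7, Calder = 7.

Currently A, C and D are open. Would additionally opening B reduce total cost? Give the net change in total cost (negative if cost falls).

No — net change +49 (cost rises by 49).

Current service cost with {A, C, D}: 240.
Adding B: each sensor cluster re-picks its cheapest; new service cost 240, saving 0.
Extra fixed cost: 49. Net change = 49 − 0 = 49.
(Totals: 417 → 466.)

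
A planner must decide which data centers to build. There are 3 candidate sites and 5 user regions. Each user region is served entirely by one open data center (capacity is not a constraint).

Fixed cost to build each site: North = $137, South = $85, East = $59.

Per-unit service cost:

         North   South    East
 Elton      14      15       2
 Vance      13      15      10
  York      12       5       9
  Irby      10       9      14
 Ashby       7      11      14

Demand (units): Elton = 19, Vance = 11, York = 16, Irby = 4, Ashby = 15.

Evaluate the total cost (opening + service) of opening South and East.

Total cost: 573

Each user region is assigned to its cheapest site among the open ones.
{South, East}: Elton→East 2·19=38, Vance→East 10·11=110, York→South 5·16=80, Irby→South 9·4=36, Ashby→South 11·15=165. Service 429; fixed 144; total 573.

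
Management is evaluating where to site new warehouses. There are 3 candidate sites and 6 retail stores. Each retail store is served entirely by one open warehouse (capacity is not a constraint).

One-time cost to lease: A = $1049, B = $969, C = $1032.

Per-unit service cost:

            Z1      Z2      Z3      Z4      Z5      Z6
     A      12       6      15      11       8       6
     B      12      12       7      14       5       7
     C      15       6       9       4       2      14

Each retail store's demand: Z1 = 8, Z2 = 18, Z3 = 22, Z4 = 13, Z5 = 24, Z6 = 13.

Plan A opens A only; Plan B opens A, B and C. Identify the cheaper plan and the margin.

Plan A is cheaper by 1590.

Plan A: {A}: Z1→A 12·8=96, Z2→A 6·18=108, Z3→A 15·22=330, Z4→A 11·13=143, Z5→A 8·24=192, Z6→A 6·13=78. Service 947; fixed 1049; total 1996.
Plan B: {A, B, C}: Z1→A 12·8=96, Z2→A 6·18=108, Z3→B 7·22=154, Z4→C 4·13=52, Z5→C 2·24=48, Z6→A 6·13=78. Service 536; fixed 3050; total 3586.
Difference: |1996 − 3586| = 1590.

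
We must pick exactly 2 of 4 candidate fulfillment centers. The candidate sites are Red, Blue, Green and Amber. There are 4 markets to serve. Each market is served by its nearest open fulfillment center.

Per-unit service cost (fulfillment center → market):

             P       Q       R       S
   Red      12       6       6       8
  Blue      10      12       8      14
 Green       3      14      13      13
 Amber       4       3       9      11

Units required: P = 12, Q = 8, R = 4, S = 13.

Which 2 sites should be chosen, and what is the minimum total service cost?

Choose Red and Amber; total service cost 200.

With exactly 2 open, each market uses its cheapest among the chosen.
{Red, Amber}: P→Amber 4·12=48, Q→Amber 3·8=24, R→Red 6·4=24, S→Red 8·13=104. Service cost 200.
{Red, Green}: service cost 212
{Green, Amber}: service cost 239
Among all 6 size-2 choices, {Red, Amber} is lowest.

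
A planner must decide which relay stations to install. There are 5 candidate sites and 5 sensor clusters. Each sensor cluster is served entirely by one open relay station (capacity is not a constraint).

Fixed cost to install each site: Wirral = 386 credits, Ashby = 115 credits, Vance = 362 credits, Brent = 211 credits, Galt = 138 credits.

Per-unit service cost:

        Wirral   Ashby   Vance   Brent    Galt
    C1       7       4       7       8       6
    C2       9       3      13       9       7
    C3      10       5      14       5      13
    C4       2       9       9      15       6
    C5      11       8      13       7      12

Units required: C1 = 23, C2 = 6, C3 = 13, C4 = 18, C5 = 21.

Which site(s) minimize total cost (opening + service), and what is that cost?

Open Ashby only; minimum total cost 620.

For any fixed open set, each sensor cluster goes to its cheapest open site; total = fixed + service.
{Ashby}: C1→Ashby 4·23=92, C2→Ashby 3·6=18, C3→Ashby 5·13=65, C4→Ashby 9·18=162, C5→Ashby 8·21=168. Service 505; fixed 115; total 620.
{Ashby, Galt}: service 451 + fixed 253 = 704
{Ashby, Brent}: service 484 + fixed 326 = 810
{Wirral, Ashby, Vance, Brent, Galt}: C1→Ashby 4·23=92, C2→Ashby 3·6=18, C3→Ashby 5·13=65, C4→Wirral 2·18=36, C5→Brent 7·21=147. Service 358; fixed 1212; total 1570.
No other subset beats 620.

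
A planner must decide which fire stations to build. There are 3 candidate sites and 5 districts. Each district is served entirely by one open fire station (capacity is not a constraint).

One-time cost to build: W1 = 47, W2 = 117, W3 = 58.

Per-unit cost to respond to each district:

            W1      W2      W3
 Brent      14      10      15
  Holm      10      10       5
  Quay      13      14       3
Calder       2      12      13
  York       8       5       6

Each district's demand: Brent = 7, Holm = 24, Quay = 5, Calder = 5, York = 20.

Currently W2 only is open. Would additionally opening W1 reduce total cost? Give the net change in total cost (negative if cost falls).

Current service cost with {W2}: 540.
Adding W1: each district re-picks its cheapest; new service cost 485, saving 55.
Extra fixed cost: 47. Net change = 47 − 55 = -8.
(Totals: 657 → 649.)

Yes — net change −8 (cost falls by 8).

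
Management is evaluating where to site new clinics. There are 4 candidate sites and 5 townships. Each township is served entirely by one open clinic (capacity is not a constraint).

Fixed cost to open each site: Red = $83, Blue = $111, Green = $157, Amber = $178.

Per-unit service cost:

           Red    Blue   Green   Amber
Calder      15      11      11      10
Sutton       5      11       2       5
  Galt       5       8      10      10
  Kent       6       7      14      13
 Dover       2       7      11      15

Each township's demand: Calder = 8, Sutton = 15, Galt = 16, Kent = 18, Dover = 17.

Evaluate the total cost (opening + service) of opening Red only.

Each township is assigned to its cheapest site among the open ones.
{Red}: Calder→Red 15·8=120, Sutton→Red 5·15=75, Galt→Red 5·16=80, Kent→Red 6·18=108, Dover→Red 2·17=34. Service 417; fixed 83; total 500.

Total cost: 500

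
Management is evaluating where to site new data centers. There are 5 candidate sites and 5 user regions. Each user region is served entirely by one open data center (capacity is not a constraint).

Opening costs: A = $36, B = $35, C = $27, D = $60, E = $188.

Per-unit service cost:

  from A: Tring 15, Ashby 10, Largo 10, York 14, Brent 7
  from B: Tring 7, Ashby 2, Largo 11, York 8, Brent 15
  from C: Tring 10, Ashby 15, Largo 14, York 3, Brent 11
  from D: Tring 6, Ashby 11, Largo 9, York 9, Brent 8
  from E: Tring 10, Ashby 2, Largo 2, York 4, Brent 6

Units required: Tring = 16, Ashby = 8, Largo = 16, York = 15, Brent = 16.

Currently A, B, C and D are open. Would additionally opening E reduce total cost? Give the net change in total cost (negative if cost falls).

Current service cost with {A, B, C, D}: 413.
Adding E: each user region re-picks its cheapest; new service cost 285, saving 128.
Extra fixed cost: 188. Net change = 188 − 128 = 60.
(Totals: 571 → 631.)

No — net change +60 (cost rises by 60).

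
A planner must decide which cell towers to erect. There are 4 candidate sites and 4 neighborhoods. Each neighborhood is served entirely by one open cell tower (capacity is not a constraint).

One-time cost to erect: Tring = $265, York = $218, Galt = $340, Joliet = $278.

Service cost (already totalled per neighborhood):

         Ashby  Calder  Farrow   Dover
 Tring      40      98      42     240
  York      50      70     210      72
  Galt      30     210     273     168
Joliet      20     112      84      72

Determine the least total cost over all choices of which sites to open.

Minimum total cost: 566

For any fixed open set, each neighborhood goes to its cheapest open site; total = fixed + service.
{Joliet}: Ashby→Joliet 20, Calder→Joliet 112, Farrow→Joliet 84, Dover→Joliet 72. Service 288; fixed 278; total 566.
{York}: Ashby→York 50, Calder→York 70, Farrow→York 210, Dover→York 72. Service 402; fixed 218; total 620.
{Tring}: service 420 + fixed 265 = 685
{Tring, York, Galt, Joliet}: Ashby→Joliet 20, Calder→York 70, Farrow→Tring 42, Dover→York 72. Service 204; fixed 1101; total 1305.
No other subset beats 566.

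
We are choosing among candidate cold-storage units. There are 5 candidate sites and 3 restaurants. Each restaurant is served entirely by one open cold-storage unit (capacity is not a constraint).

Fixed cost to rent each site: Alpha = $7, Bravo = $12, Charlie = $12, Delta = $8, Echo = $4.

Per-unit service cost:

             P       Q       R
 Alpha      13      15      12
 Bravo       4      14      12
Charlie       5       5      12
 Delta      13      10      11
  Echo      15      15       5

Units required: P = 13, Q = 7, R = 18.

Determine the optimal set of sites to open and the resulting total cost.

For any fixed open set, each restaurant goes to its cheapest open site; total = fixed + service.
{Bravo, Charlie, Echo}: P→Bravo 4·13=52, Q→Charlie 5·7=35, R→Echo 5·18=90. Service 177; fixed 28; total 205.
{Charlie, Echo}: P→Charlie 5·13=65, Q→Charlie 5·7=35, R→Echo 5·18=90. Service 190; fixed 16; total 206.
{Alpha, Bravo, Charlie, Echo}: P→Bravo 4·13=52, Q→Charlie 5·7=35, R→Echo 5·18=90. Service 177; fixed 35; total 212.
{Alpha, Bravo, Charlie, Delta, Echo}: P→Bravo 4·13=52, Q→Charlie 5·7=35, R→Echo 5·18=90. Service 177; fixed 43; total 220.
No other subset beats 205.

Open Bravo, Charlie and Echo; minimum total cost 205.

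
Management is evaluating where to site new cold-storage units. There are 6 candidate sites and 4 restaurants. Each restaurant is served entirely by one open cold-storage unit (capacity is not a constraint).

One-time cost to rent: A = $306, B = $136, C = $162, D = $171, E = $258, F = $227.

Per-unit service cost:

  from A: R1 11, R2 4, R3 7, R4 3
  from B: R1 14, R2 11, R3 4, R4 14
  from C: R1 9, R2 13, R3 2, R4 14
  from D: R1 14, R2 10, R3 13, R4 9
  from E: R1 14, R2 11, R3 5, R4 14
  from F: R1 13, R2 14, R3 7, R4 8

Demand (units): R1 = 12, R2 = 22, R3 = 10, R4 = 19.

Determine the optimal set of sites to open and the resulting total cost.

Open A only; minimum total cost 653.

For any fixed open set, each restaurant goes to its cheapest open site; total = fixed + service.
{A}: R1→A 11·12=132, R2→A 4·22=88, R3→A 7·10=70, R4→A 3·19=57. Service 347; fixed 306; total 653.
{A, C}: service 273 + fixed 468 = 741
{A, B}: service 317 + fixed 442 = 759
{A, B, C, D, E, F}: R1→C 9·12=108, R2→A 4·22=88, R3→C 2·10=20, R4→A 3·19=57. Service 273; fixed 1260; total 1533.
No other subset beats 653.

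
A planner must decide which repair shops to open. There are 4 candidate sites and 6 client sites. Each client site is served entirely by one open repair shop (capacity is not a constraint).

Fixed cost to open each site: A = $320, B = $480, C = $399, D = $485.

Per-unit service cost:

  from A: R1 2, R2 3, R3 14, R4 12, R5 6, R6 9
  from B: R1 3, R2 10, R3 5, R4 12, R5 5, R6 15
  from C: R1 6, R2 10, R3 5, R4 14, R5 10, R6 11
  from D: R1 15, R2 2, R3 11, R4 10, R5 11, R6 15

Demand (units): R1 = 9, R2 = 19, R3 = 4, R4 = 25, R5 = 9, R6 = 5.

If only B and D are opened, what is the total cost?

Total cost: 1420

Each client site is assigned to its cheapest site among the open ones.
{B, D}: R1→B 3·9=27, R2→D 2·19=38, R3→B 5·4=20, R4→D 10·25=250, R5→B 5·9=45, R6→B 15·5=75. Service 455; fixed 965; total 1420.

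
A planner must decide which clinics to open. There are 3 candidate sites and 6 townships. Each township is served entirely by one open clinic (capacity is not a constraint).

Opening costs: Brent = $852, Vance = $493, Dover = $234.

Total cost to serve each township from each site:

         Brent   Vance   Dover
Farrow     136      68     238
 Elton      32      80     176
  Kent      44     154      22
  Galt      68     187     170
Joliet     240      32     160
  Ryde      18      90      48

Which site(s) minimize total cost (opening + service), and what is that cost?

Open Dover only; minimum total cost 1048.

For any fixed open set, each township goes to its cheapest open site; total = fixed + service.
{Dover}: Farrow→Dover 238, Elton→Dover 176, Kent→Dover 22, Galt→Dover 170, Joliet→Dover 160, Ryde→Dover 48. Service 814; fixed 234; total 1048.
{Vance}: Farrow→Vance 68, Elton→Vance 80, Kent→Vance 154, Galt→Vance 187, Joliet→Vance 32, Ryde→Vance 90. Service 611; fixed 493; total 1104.
{Vance, Dover}: service 420 + fixed 727 = 1147
{Brent, Vance, Dover}: service 240 + fixed 1579 = 1819
No other subset beats 1048.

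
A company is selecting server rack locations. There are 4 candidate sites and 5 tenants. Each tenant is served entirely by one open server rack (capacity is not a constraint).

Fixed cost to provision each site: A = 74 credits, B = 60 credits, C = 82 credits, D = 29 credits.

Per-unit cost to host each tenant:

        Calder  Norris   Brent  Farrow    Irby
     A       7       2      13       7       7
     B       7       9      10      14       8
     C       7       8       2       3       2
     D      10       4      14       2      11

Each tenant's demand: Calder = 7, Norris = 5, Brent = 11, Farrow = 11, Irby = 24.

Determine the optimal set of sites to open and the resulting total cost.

For any fixed open set, each tenant goes to its cheapest open site; total = fixed + service.
{C, D}: Calder→C 7·7=49, Norris→D 4·5=20, Brent→C 2·11=22, Farrow→D 2·11=22, Irby→C 2·24=48. Service 161; fixed 111; total 272.
{C}: service 192 + fixed 82 = 274
{A, C}: service 162 + fixed 156 = 318
{A, B, C, D}: Calder→A 7·7=49, Norris→A 2·5=10, Brent→C 2·11=22, Farrow→D 2·11=22, Irby→C 2·24=48. Service 151; fixed 245; total 396.
No other subset beats 272.

Open C and D; minimum total cost 272.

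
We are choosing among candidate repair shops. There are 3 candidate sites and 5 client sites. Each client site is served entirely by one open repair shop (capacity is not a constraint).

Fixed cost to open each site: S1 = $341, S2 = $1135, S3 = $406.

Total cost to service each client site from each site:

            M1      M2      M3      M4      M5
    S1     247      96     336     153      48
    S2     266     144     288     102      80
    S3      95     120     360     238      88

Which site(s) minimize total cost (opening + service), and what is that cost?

Open S1 only; minimum total cost 1221.

For any fixed open set, each client site goes to its cheapest open site; total = fixed + service.
{S1}: M1→S1 247, M2→S1 96, M3→S1 336, M4→S1 153, M5→S1 48. Service 880; fixed 341; total 1221.
{S3}: service 901 + fixed 406 = 1307
{S1, S3}: service 728 + fixed 747 = 1475
{S1, S2, S3}: M1→S3 95, M2→S1 96, M3→S2 288, M4→S2 102, M5→S1 48. Service 629; fixed 1882; total 2511.
No other subset beats 1221.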